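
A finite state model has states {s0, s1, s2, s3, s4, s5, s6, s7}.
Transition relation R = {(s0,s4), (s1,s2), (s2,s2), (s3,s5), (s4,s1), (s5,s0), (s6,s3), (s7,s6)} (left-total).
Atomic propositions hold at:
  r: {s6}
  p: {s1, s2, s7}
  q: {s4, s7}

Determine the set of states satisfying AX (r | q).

Sat(r | q) = {s4, s6, s7}
Sat(AX (r | q)) = {s : every successor in {s4, s6, s7}} = {s0, s7}

{s0, s7}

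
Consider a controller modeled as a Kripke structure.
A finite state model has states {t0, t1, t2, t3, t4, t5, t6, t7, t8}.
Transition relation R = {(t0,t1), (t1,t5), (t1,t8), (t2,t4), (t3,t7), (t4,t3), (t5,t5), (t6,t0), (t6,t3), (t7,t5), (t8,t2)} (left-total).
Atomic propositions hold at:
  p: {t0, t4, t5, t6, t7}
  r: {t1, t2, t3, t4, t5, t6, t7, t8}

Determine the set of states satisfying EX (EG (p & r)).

Sat(p & r) = {t4, t5, t6, t7}
EG (p & r): greatest fixpoint, start Z0 = {t4, t5, t6, t7}, keep only states in Sat with some successor in Z. Z1 = {t5, t7}; fixed.
Sat(EG (p & r)) = {t5, t7}
Sat(EX (EG (p & r))) = {s : some successor in {t5, t7}} = {t1, t3, t5, t7}

{t1, t3, t5, t7}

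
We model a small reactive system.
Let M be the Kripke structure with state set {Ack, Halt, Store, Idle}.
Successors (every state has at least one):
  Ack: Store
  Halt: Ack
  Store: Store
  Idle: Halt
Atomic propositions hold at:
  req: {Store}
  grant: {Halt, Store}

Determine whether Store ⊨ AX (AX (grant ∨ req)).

Sat(grant ∨ req) = {Halt, Store}
Sat(AX (grant ∨ req)) = {s : every successor in {Halt, Store}} = {Ack, Store, Idle}
Sat(AX (AX (grant ∨ req))) = {s : every successor in {Ack, Store, Idle}} = {Ack, Halt, Store}
Store ∈ Sat(AX (AX (grant ∨ req))) = {Ack, Halt, Store}, so the formula holds at Store.

Yes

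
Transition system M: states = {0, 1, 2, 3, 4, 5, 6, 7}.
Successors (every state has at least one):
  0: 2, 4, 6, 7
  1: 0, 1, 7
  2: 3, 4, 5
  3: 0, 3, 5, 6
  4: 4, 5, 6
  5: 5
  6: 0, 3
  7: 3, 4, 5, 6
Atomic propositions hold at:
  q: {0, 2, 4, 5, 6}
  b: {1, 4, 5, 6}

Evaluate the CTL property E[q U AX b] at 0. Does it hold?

Sat(AX b) = {s : every successor in {1, 4, 5, 6}} = {4, 5}
E[q U AX b]: least fixpoint, start Z0 = Sat(AX b) = {4, 5}, add states in Sat(q) with some successor in Z. Z1 = {0, 2, 4, 5}; Z2 = {0, 2, 4, 5, 6}; fixed.
Sat(E[q U AX b]) = {0, 2, 4, 5, 6}
0 ∈ Sat(E[q U AX b]) = {0, 2, 4, 5, 6}, so the formula holds at 0.

Yes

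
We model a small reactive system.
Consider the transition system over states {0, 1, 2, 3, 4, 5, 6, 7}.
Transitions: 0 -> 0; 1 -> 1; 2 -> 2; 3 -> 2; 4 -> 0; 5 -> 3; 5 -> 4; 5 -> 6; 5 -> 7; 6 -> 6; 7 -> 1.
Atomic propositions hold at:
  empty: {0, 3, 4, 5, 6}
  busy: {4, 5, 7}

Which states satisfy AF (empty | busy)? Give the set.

Sat(empty | busy) = {0, 3, 4, 5, 6, 7}
AF (empty | busy): least fixpoint, start Z0 = {0, 3, 4, 5, 6, 7}, add states with every successor in Z. Already a fixed point.
Sat(AF (empty | busy)) = {0, 3, 4, 5, 6, 7}

{0, 3, 4, 5, 6, 7}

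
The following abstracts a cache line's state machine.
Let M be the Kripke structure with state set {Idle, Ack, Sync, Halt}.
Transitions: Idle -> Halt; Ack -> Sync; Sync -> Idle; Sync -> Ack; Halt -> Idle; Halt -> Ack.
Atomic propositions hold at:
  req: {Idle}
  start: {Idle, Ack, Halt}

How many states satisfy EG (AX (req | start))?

Sat(req | start) = {Idle, Ack, Halt}
Sat(AX (req | start)) = {s : every successor in {Idle, Ack, Halt}} = {Idle, Sync, Halt}
EG (AX (req | start)): greatest fixpoint, start Z0 = {Idle, Sync, Halt}, keep only states in Sat with some successor in Z. Already a fixed point.
Sat(EG (AX (req | start))) = {Idle, Sync, Halt}
|Sat(EG (AX (req | start)))| = |{Idle, Sync, Halt}| = 3.

3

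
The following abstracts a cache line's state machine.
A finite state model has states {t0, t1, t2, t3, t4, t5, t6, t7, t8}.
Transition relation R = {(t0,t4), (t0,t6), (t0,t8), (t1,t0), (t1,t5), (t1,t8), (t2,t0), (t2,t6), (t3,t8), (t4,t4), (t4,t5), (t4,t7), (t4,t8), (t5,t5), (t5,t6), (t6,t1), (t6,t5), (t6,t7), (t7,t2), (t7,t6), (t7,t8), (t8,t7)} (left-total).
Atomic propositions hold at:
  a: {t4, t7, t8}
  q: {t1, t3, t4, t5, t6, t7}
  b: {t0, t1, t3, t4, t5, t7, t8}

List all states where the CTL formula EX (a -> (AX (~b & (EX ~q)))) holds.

Sat(~b) = {t2, t6}
Sat(~q) = {t0, t2, t8}
Sat(EX ~q) = {s : some successor in {t0, t2, t8}} = {t0, t1, t2, t3, t4, t7}
Sat(~b & (EX ~q)) = {t2}
Sat(AX (~b & (EX ~q))) = {s : every successor in {t2}} = ∅
Sat(a -> (AX (~b & (EX ~q)))) = {t0, t1, t2, t3, t5, t6}
Sat(EX (a -> (AX (~b & (EX ~q))))) = {s : some successor in {t0, t1, t2, t3, t5, t6}} = {t0, t1, t2, t4, t5, t6, t7}

{t0, t1, t2, t4, t5, t6, t7}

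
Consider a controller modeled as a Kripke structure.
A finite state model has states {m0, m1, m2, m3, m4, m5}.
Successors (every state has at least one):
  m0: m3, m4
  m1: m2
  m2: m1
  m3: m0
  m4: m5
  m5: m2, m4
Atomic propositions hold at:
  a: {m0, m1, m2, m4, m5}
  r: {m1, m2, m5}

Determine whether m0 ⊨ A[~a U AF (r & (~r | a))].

No

Sat(~a) = {m3}
Sat(~r) = {m0, m3, m4}
Sat(~r | a) = {m0, m1, m2, m3, m4, m5}
Sat(r & (~r | a)) = {m1, m2, m5}
AF (r & (~r | a)): least fixpoint, start Z0 = {m1, m2, m5}, add states with every successor in Z. Z1 = {m1, m2, m4, m5}; fixed.
Sat(AF (r & (~r | a))) = {m1, m2, m4, m5}
A[~a U AF (r & (~r | a))]: least fixpoint, start Z0 = Sat(AF (r & (~r | a))) = {m1, m2, m4, m5}, add states in Sat(~a) with every successor in Z. Already a fixed point.
Sat(A[~a U AF (r & (~r | a))]) = {m1, m2, m4, m5}
m0 ∉ Sat(A[~a U AF (r & (~r | a))]) = {m1, m2, m4, m5}, so the formula does not hold at m0.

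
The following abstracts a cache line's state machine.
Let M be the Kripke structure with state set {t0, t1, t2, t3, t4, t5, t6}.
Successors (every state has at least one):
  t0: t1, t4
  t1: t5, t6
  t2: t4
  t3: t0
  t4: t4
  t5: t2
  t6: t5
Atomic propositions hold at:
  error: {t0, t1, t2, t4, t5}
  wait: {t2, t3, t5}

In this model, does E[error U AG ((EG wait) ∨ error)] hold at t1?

EG wait: greatest fixpoint, start Z0 = {t2, t3, t5}, keep only states in Sat with some successor in Z. Z1 = {t5}; Z2 = ∅; fixed.
Sat(EG wait) = ∅
Sat((EG wait) ∨ error) = {t0, t1, t2, t4, t5}
AG ((EG wait) ∨ error): greatest fixpoint, start Z0 = {t0, t1, t2, t4, t5}, keep only states in Sat with every successor in Z. Z1 = {t0, t2, t4, t5}; Z2 = {t2, t4, t5}; fixed.
Sat(AG ((EG wait) ∨ error)) = {t2, t4, t5}
E[error U AG ((EG wait) ∨ error)]: least fixpoint, start Z0 = Sat(AG ((EG wait) ∨ error)) = {t2, t4, t5}, add states in Sat(error) with some successor in Z. Z1 = {t0, t1, t2, t4, t5}; fixed.
Sat(E[error U AG ((EG wait) ∨ error)]) = {t0, t1, t2, t4, t5}
t1 ∈ Sat(E[error U AG ((EG wait) ∨ error)]) = {t0, t1, t2, t4, t5}, so the formula holds at t1.

Yes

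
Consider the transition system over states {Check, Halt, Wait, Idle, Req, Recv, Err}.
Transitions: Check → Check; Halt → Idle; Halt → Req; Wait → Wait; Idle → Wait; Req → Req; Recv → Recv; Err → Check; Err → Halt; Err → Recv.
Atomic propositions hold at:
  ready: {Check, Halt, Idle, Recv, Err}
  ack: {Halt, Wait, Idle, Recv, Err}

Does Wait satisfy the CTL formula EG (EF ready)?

No

EF ready: least fixpoint, start Z0 = {Check, Halt, Idle, Recv, Err}, add states with some successor in Z. Already a fixed point.
Sat(EF ready) = {Check, Halt, Idle, Recv, Err}
EG (EF ready): greatest fixpoint, start Z0 = {Check, Halt, Idle, Recv, Err}, keep only states in Sat with some successor in Z. Z1 = {Check, Halt, Recv, Err}; Z2 = {Check, Recv, Err}; fixed.
Sat(EG (EF ready)) = {Check, Recv, Err}
Wait ∉ Sat(EG (EF ready)) = {Check, Recv, Err}, so the formula does not hold at Wait.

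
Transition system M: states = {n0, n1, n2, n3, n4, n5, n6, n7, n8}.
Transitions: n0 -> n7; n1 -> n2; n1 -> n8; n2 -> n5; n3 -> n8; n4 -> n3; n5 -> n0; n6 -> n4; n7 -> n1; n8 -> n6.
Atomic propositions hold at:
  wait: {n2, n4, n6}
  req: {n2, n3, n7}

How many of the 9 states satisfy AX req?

Sat(AX req) = {s : every successor in {n2, n3, n7}} = {n0, n4}
|Sat(AX req)| = |{n0, n4}| = 2.

2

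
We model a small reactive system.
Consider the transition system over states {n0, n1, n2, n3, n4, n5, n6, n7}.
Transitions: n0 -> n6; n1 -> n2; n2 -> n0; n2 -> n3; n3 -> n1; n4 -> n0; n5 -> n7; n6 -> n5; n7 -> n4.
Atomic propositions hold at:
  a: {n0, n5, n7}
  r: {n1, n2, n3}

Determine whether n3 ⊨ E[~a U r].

Yes

Sat(~a) = {n1, n2, n3, n4, n6}
E[~a U r]: least fixpoint, start Z0 = Sat(r) = {n1, n2, n3}, add states in Sat(~a) with some successor in Z. Already a fixed point.
Sat(E[~a U r]) = {n1, n2, n3}
n3 ∈ Sat(E[~a U r]) = {n1, n2, n3}, so the formula holds at n3.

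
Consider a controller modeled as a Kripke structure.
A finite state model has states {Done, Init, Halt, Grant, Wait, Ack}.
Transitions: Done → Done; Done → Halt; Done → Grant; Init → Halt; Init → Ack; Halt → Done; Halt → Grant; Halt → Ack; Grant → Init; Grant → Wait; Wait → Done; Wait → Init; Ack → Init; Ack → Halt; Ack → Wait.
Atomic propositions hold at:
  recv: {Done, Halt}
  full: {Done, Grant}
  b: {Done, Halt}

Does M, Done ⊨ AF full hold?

Yes

AF full: least fixpoint, start Z0 = {Done, Grant}, add states with every successor in Z. Already a fixed point.
Sat(AF full) = {Done, Grant}
Done ∈ Sat(AF full) = {Done, Grant}, so the formula holds at Done.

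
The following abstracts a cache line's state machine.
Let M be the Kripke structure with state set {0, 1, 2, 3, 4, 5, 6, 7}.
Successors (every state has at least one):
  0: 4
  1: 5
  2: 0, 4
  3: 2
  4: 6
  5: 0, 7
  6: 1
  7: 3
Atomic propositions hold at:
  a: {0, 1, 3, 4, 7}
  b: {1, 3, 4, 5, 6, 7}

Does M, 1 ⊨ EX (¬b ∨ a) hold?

Sat(¬b) = {0, 2}
Sat(¬b ∨ a) = {0, 1, 2, 3, 4, 7}
Sat(EX (¬b ∨ a)) = {s : some successor in {0, 1, 2, 3, 4, 7}} = {0, 2, 3, 5, 6, 7}
1 ∉ Sat(EX (¬b ∨ a)) = {0, 2, 3, 5, 6, 7}, so the formula does not hold at 1.

No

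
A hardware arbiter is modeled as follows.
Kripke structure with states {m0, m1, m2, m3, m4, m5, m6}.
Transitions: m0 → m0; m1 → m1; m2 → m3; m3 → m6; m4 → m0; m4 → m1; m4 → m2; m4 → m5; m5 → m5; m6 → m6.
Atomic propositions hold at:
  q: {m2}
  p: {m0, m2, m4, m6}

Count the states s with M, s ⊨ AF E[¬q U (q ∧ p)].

Sat(¬q) = {m0, m1, m3, m4, m5, m6}
Sat(q ∧ p) = {m2}
E[¬q U (q ∧ p)]: least fixpoint, start Z0 = Sat((q ∧ p)) = {m2}, add states in Sat(¬q) with some successor in Z. Z1 = {m2, m4}; fixed.
Sat(E[¬q U (q ∧ p)]) = {m2, m4}
AF E[¬q U (q ∧ p)]: least fixpoint, start Z0 = {m2, m4}, add states with every successor in Z. Already a fixed point.
Sat(AF E[¬q U (q ∧ p)]) = {m2, m4}
|Sat(AF E[¬q U (q ∧ p)])| = |{m2, m4}| = 2.

2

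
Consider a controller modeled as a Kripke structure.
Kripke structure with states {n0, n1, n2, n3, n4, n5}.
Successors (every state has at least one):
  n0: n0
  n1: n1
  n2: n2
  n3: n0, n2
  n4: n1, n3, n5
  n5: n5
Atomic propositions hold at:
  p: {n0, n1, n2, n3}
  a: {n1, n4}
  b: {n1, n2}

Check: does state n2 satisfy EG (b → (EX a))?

No

Sat(EX a) = {s : some successor in {n1, n4}} = {n1, n4}
Sat(b → (EX a)) = {n0, n1, n3, n4, n5}
EG (b → (EX a)): greatest fixpoint, start Z0 = {n0, n1, n3, n4, n5}, keep only states in Sat with some successor in Z. Already a fixed point.
Sat(EG (b → (EX a))) = {n0, n1, n3, n4, n5}
n2 ∉ Sat(EG (b → (EX a))) = {n0, n1, n3, n4, n5}, so the formula does not hold at n2.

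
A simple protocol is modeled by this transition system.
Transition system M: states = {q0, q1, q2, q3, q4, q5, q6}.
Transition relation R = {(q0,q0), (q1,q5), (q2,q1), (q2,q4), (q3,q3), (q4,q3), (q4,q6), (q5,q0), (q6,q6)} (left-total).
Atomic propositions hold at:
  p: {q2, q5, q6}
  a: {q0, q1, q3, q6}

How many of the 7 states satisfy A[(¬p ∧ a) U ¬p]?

4

Sat(¬p) = {q0, q1, q3, q4}
Sat(¬p ∧ a) = {q0, q1, q3}
A[(¬p ∧ a) U ¬p]: least fixpoint, start Z0 = Sat(¬p) = {q0, q1, q3, q4}, add states in Sat(¬p ∧ a) with every successor in Z. Already a fixed point.
Sat(A[(¬p ∧ a) U ¬p]) = {q0, q1, q3, q4}
|Sat(A[(¬p ∧ a) U ¬p])| = |{q0, q1, q3, q4}| = 4.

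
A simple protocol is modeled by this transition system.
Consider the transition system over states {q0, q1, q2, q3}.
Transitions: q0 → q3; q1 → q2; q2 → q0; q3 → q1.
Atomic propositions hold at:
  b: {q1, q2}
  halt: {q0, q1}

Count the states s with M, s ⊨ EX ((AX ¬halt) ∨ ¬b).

Sat(¬halt) = {q2, q3}
Sat(AX ¬halt) = {s : every successor in {q2, q3}} = {q0, q1}
Sat(¬b) = {q0, q3}
Sat((AX ¬halt) ∨ ¬b) = {q0, q1, q3}
Sat(EX ((AX ¬halt) ∨ ¬b)) = {s : some successor in {q0, q1, q3}} = {q0, q2, q3}
|Sat(EX ((AX ¬halt) ∨ ¬b))| = |{q0, q2, q3}| = 3.

3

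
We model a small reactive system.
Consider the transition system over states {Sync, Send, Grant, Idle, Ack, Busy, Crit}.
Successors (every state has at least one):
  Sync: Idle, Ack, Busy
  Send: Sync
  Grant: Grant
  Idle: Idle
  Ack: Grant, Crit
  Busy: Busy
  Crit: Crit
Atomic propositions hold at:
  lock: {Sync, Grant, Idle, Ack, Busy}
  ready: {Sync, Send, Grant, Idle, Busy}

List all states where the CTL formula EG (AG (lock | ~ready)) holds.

{Sync, Grant, Idle, Ack, Busy, Crit}

Sat(~ready) = {Ack, Crit}
Sat(lock | ~ready) = {Sync, Grant, Idle, Ack, Busy, Crit}
AG (lock | ~ready): greatest fixpoint, start Z0 = {Sync, Grant, Idle, Ack, Busy, Crit}, keep only states in Sat with every successor in Z. Already a fixed point.
Sat(AG (lock | ~ready)) = {Sync, Grant, Idle, Ack, Busy, Crit}
EG (AG (lock | ~ready)): greatest fixpoint, start Z0 = {Sync, Grant, Idle, Ack, Busy, Crit}, keep only states in Sat with some successor in Z. Already a fixed point.
Sat(EG (AG (lock | ~ready))) = {Sync, Grant, Idle, Ack, Busy, Crit}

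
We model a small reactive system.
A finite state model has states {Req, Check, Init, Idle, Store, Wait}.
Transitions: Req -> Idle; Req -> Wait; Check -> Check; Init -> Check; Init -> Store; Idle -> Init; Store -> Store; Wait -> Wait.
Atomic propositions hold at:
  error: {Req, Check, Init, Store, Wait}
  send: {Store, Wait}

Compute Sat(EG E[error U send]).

E[error U send]: least fixpoint, start Z0 = Sat(send) = {Store, Wait}, add states in Sat(error) with some successor in Z. Z1 = {Req, Init, Store, Wait}; fixed.
Sat(E[error U send]) = {Req, Init, Store, Wait}
EG E[error U send]: greatest fixpoint, start Z0 = {Req, Init, Store, Wait}, keep only states in Sat with some successor in Z. Already a fixed point.
Sat(EG E[error U send]) = {Req, Init, Store, Wait}

{Req, Init, Store, Wait}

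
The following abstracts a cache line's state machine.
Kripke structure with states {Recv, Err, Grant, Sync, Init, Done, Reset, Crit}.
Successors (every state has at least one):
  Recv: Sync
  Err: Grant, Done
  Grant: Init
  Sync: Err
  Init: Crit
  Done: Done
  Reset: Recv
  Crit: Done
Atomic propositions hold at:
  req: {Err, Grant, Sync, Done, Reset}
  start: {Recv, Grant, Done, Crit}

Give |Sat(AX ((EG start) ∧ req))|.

EG start: greatest fixpoint, start Z0 = {Recv, Grant, Done, Crit}, keep only states in Sat with some successor in Z. Z1 = {Done, Crit}; fixed.
Sat(EG start) = {Done, Crit}
Sat((EG start) ∧ req) = {Done}
Sat(AX ((EG start) ∧ req)) = {s : every successor in {Done}} = {Done, Crit}
|Sat(AX ((EG start) ∧ req))| = |{Done, Crit}| = 2.

2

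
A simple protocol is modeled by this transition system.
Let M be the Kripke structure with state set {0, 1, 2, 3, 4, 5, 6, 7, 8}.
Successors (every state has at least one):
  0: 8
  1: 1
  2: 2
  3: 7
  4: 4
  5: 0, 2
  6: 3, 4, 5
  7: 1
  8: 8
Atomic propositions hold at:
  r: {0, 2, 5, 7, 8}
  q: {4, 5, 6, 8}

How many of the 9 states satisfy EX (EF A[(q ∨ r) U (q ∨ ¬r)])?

8

Sat(q ∨ r) = {0, 2, 4, 5, 6, 7, 8}
Sat(¬r) = {1, 3, 4, 6}
Sat(q ∨ ¬r) = {1, 3, 4, 5, 6, 8}
A[(q ∨ r) U (q ∨ ¬r)]: least fixpoint, start Z0 = Sat((q ∨ ¬r)) = {1, 3, 4, 5, 6, 8}, add states in Sat(q ∨ r) with every successor in Z. Z1 = {0, 1, 3, 4, 5, 6, 7, 8}; fixed.
Sat(A[(q ∨ r) U (q ∨ ¬r)]) = {0, 1, 3, 4, 5, 6, 7, 8}
EF A[(q ∨ r) U (q ∨ ¬r)]: least fixpoint, start Z0 = {0, 1, 3, 4, 5, 6, 7, 8}, add states with some successor in Z. Already a fixed point.
Sat(EF A[(q ∨ r) U (q ∨ ¬r)]) = {0, 1, 3, 4, 5, 6, 7, 8}
Sat(EX (EF A[(q ∨ r) U (q ∨ ¬r)])) = {s : some successor in {0, 1, 3, 4, 5, 6, 7, 8}} = {0, 1, 3, 4, 5, 6, 7, 8}
|Sat(EX (EF A[(q ∨ r) U (q ∨ ¬r)]))| = |{0, 1, 3, 4, 5, 6, 7, 8}| = 8.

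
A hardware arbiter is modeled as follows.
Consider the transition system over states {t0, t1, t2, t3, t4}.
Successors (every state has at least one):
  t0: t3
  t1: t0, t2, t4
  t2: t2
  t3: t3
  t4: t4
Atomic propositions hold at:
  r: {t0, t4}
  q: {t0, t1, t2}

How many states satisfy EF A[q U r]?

3

A[q U r]: least fixpoint, start Z0 = Sat(r) = {t0, t4}, add states in Sat(q) with every successor in Z. Already a fixed point.
Sat(A[q U r]) = {t0, t4}
EF A[q U r]: least fixpoint, start Z0 = {t0, t4}, add states with some successor in Z. Z1 = {t0, t1, t4}; fixed.
Sat(EF A[q U r]) = {t0, t1, t4}
|Sat(EF A[q U r])| = |{t0, t1, t4}| = 3.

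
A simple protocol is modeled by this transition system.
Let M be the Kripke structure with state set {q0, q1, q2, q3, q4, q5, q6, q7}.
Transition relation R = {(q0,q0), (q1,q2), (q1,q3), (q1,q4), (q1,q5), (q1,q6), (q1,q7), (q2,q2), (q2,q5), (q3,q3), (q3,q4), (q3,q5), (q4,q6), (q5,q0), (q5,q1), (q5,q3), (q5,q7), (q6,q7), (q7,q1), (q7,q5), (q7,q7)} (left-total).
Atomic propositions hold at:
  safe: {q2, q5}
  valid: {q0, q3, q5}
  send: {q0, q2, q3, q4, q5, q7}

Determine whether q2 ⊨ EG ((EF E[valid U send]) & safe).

E[valid U send]: least fixpoint, start Z0 = Sat(send) = {q0, q2, q3, q4, q5, q7}, add states in Sat(valid) with some successor in Z. Already a fixed point.
Sat(E[valid U send]) = {q0, q2, q3, q4, q5, q7}
EF E[valid U send]: least fixpoint, start Z0 = {q0, q2, q3, q4, q5, q7}, add states with some successor in Z. Z1 = {q0, q1, q2, q3, q4, q5, q6, q7}; fixed.
Sat(EF E[valid U send]) = {q0, q1, q2, q3, q4, q5, q6, q7}
Sat((EF E[valid U send]) & safe) = {q2, q5}
EG ((EF E[valid U send]) & safe): greatest fixpoint, start Z0 = {q2, q5}, keep only states in Sat with some successor in Z. Z1 = {q2}; fixed.
Sat(EG ((EF E[valid U send]) & safe)) = {q2}
q2 ∈ Sat(EG ((EF E[valid U send]) & safe)) = {q2}, so the formula holds at q2.

Yes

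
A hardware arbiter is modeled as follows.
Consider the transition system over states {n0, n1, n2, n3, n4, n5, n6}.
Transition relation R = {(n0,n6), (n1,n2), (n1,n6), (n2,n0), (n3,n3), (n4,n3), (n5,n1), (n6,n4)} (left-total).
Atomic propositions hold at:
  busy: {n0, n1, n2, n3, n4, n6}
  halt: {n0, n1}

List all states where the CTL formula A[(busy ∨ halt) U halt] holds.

Sat(busy ∨ halt) = {n0, n1, n2, n3, n4, n6}
A[(busy ∨ halt) U halt]: least fixpoint, start Z0 = Sat(halt) = {n0, n1}, add states in Sat(busy ∨ halt) with every successor in Z. Z1 = {n0, n1, n2}; fixed.
Sat(A[(busy ∨ halt) U halt]) = {n0, n1, n2}

{n0, n1, n2}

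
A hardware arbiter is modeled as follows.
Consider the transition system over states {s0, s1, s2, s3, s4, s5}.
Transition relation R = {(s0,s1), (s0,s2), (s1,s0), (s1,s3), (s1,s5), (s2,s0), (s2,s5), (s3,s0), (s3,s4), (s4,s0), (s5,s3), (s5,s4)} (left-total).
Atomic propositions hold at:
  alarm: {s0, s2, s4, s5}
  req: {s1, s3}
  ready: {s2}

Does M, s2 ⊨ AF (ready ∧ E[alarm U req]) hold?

E[alarm U req]: least fixpoint, start Z0 = Sat(req) = {s1, s3}, add states in Sat(alarm) with some successor in Z. Z1 = {s0, s1, s3, s5}; Z2 = {s0, s1, s2, s3, s4, s5}; fixed.
Sat(E[alarm U req]) = {s0, s1, s2, s3, s4, s5}
Sat(ready ∧ E[alarm U req]) = {s2}
AF (ready ∧ E[alarm U req]): least fixpoint, start Z0 = {s2}, add states with every successor in Z. Already a fixed point.
Sat(AF (ready ∧ E[alarm U req])) = {s2}
s2 ∈ Sat(AF (ready ∧ E[alarm U req])) = {s2}, so the formula holds at s2.

Yes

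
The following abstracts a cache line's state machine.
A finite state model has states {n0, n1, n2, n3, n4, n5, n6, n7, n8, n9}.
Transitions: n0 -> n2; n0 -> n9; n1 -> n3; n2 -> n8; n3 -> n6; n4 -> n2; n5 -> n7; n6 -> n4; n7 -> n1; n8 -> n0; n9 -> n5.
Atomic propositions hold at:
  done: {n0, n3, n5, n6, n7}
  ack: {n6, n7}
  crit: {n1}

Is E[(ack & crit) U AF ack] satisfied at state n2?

No

Sat(ack & crit) = ∅
AF ack: least fixpoint, start Z0 = {n6, n7}, add states with every successor in Z. Z1 = {n3, n5, n6, n7}; Z2 = {n1, n3, n5, n6, n7, n9}; fixed.
Sat(AF ack) = {n1, n3, n5, n6, n7, n9}
E[(ack & crit) U AF ack]: least fixpoint, start Z0 = Sat(AF ack) = {n1, n3, n5, n6, n7, n9}, add states in Sat(ack & crit) with some successor in Z. Already a fixed point.
Sat(E[(ack & crit) U AF ack]) = {n1, n3, n5, n6, n7, n9}
n2 ∉ Sat(E[(ack & crit) U AF ack]) = {n1, n3, n5, n6, n7, n9}, so the formula does not hold at n2.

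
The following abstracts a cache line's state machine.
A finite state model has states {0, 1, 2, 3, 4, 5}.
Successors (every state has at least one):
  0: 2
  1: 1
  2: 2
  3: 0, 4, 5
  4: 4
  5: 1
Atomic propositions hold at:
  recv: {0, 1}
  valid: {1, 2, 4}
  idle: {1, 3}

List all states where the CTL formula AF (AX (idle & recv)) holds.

Sat(idle & recv) = {1}
Sat(AX (idle & recv)) = {s : every successor in {1}} = {1, 5}
AF (AX (idle & recv)): least fixpoint, start Z0 = {1, 5}, add states with every successor in Z. Already a fixed point.
Sat(AF (AX (idle & recv))) = {1, 5}

{1, 5}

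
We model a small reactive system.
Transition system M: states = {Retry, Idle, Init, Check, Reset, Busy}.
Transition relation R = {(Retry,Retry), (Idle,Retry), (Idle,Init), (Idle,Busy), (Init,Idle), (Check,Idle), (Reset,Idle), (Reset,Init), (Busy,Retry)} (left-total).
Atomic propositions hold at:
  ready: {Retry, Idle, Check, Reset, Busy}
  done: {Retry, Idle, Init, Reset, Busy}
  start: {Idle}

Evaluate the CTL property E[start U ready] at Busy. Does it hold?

E[start U ready]: least fixpoint, start Z0 = Sat(ready) = {Retry, Idle, Check, Reset, Busy}, add states in Sat(start) with some successor in Z. Already a fixed point.
Sat(E[start U ready]) = {Retry, Idle, Check, Reset, Busy}
Busy ∈ Sat(E[start U ready]) = {Retry, Idle, Check, Reset, Busy}, so the formula holds at Busy.

Yes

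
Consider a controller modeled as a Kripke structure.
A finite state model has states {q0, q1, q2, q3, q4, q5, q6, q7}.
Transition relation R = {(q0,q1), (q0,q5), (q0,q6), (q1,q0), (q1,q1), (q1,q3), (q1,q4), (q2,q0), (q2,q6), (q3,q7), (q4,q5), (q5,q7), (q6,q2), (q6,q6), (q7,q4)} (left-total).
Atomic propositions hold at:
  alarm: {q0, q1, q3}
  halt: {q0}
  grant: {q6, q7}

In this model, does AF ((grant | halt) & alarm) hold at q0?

Sat(grant | halt) = {q0, q6, q7}
Sat((grant | halt) & alarm) = {q0}
AF ((grant | halt) & alarm): least fixpoint, start Z0 = {q0}, add states with every successor in Z. Already a fixed point.
Sat(AF ((grant | halt) & alarm)) = {q0}
q0 ∈ Sat(AF ((grant | halt) & alarm)) = {q0}, so the formula holds at q0.

Yes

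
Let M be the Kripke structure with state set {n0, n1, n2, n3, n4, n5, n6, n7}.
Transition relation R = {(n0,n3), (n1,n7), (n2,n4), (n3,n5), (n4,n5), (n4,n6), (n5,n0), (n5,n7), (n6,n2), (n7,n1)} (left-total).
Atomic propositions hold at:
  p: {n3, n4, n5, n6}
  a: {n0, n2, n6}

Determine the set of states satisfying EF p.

{n0, n2, n3, n4, n5, n6}

EF p: least fixpoint, start Z0 = {n3, n4, n5, n6}, add states with some successor in Z. Z1 = {n0, n2, n3, n4, n5, n6}; fixed.
Sat(EF p) = {n0, n2, n3, n4, n5, n6}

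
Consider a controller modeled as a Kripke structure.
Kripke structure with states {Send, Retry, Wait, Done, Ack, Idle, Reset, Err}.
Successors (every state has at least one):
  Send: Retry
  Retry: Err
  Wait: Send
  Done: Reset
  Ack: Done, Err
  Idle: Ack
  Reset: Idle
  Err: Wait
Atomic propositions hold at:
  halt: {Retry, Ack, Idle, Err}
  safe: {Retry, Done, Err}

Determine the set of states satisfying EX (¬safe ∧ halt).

{Idle, Reset}

Sat(¬safe) = {Send, Wait, Ack, Idle, Reset}
Sat(¬safe ∧ halt) = {Ack, Idle}
Sat(EX (¬safe ∧ halt)) = {s : some successor in {Ack, Idle}} = {Idle, Reset}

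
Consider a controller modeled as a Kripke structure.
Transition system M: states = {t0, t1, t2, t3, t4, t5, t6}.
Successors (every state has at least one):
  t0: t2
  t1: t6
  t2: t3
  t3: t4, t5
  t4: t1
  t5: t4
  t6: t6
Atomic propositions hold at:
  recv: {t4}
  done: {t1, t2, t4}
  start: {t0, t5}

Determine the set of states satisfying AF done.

AF done: least fixpoint, start Z0 = {t1, t2, t4}, add states with every successor in Z. Z1 = {t0, t1, t2, t4, t5}; Z2 = {t0, t1, t2, t3, t4, t5}; fixed.
Sat(AF done) = {t0, t1, t2, t3, t4, t5}

{t0, t1, t2, t3, t4, t5}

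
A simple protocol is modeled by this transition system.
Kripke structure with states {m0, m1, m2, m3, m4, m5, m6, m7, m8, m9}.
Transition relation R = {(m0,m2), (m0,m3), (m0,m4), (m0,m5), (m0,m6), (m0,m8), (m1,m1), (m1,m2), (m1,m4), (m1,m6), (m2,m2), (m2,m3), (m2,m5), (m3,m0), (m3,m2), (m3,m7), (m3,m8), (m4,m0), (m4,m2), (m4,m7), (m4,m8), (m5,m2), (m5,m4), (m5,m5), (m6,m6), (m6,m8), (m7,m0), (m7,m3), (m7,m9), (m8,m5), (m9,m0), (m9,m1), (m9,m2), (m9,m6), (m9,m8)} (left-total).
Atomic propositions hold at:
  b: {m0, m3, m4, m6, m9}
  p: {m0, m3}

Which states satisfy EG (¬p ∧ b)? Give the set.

Sat(¬p) = {m1, m2, m4, m5, m6, m7, m8, m9}
Sat(¬p ∧ b) = {m4, m6, m9}
EG (¬p ∧ b): greatest fixpoint, start Z0 = {m4, m6, m9}, keep only states in Sat with some successor in Z. Z1 = {m6, m9}; fixed.
Sat(EG (¬p ∧ b)) = {m6, m9}

{m6, m9}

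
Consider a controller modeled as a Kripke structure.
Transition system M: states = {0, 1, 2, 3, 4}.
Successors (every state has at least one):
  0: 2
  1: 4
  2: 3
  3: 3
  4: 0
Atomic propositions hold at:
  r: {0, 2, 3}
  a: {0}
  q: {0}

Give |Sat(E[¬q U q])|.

3

Sat(¬q) = {1, 2, 3, 4}
E[¬q U q]: least fixpoint, start Z0 = Sat(q) = {0}, add states in Sat(¬q) with some successor in Z. Z1 = {0, 4}; Z2 = {0, 1, 4}; fixed.
Sat(E[¬q U q]) = {0, 1, 4}
|Sat(E[¬q U q])| = |{0, 1, 4}| = 3.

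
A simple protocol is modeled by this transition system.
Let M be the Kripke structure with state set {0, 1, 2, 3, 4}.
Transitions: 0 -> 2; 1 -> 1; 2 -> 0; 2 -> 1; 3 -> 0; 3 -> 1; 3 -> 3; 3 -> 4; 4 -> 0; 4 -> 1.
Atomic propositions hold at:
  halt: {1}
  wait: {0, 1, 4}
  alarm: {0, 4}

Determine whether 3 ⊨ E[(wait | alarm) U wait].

No

Sat(wait | alarm) = {0, 1, 4}
E[(wait | alarm) U wait]: least fixpoint, start Z0 = Sat(wait) = {0, 1, 4}, add states in Sat(wait | alarm) with some successor in Z. Already a fixed point.
Sat(E[(wait | alarm) U wait]) = {0, 1, 4}
3 ∉ Sat(E[(wait | alarm) U wait]) = {0, 1, 4}, so the formula does not hold at 3.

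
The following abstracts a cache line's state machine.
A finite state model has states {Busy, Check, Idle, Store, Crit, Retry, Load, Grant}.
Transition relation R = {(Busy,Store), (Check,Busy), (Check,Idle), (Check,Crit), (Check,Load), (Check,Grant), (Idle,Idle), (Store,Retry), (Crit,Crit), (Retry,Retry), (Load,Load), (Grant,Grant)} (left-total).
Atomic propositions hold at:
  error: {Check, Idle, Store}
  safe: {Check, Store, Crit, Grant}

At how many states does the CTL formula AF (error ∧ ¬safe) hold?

1

Sat(¬safe) = {Busy, Idle, Retry, Load}
Sat(error ∧ ¬safe) = {Idle}
AF (error ∧ ¬safe): least fixpoint, start Z0 = {Idle}, add states with every successor in Z. Already a fixed point.
Sat(AF (error ∧ ¬safe)) = {Idle}
|Sat(AF (error ∧ ¬safe))| = |{Idle}| = 1.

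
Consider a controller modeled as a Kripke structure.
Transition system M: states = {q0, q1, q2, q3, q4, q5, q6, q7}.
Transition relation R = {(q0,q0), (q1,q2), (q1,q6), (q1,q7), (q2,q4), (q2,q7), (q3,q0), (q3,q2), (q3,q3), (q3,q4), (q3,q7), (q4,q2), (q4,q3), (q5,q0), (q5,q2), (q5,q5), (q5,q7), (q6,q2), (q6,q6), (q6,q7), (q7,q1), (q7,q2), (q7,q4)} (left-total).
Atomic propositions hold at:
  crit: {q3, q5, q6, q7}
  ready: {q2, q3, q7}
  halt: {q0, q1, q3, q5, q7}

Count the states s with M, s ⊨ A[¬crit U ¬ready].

5

Sat(¬crit) = {q0, q1, q2, q4}
Sat(¬ready) = {q0, q1, q4, q5, q6}
A[¬crit U ¬ready]: least fixpoint, start Z0 = Sat(¬ready) = {q0, q1, q4, q5, q6}, add states in Sat(¬crit) with every successor in Z. Already a fixed point.
Sat(A[¬crit U ¬ready]) = {q0, q1, q4, q5, q6}
|Sat(A[¬crit U ¬ready])| = |{q0, q1, q4, q5, q6}| = 5.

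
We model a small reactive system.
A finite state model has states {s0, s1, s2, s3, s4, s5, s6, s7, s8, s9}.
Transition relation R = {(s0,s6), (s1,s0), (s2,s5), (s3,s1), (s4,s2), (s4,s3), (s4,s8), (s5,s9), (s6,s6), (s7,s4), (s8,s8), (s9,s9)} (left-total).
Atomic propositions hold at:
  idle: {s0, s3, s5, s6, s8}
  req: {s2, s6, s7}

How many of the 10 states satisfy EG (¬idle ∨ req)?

Sat(¬idle) = {s1, s2, s4, s7, s9}
Sat(¬idle ∨ req) = {s1, s2, s4, s6, s7, s9}
EG (¬idle ∨ req): greatest fixpoint, start Z0 = {s1, s2, s4, s6, s7, s9}, keep only states in Sat with some successor in Z. Z1 = {s4, s6, s7, s9}; Z2 = {s6, s7, s9}; Z3 = {s6, s9}; fixed.
Sat(EG (¬idle ∨ req)) = {s6, s9}
|Sat(EG (¬idle ∨ req))| = |{s6, s9}| = 2.

2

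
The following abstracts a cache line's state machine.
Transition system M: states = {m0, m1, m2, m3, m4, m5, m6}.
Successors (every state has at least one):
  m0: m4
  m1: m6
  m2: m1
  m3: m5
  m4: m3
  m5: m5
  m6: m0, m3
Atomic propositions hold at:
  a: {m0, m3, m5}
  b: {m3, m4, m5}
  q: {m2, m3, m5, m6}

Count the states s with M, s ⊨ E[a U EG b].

4

EG b: greatest fixpoint, start Z0 = {m3, m4, m5}, keep only states in Sat with some successor in Z. Already a fixed point.
Sat(EG b) = {m3, m4, m5}
E[a U EG b]: least fixpoint, start Z0 = Sat(EG b) = {m3, m4, m5}, add states in Sat(a) with some successor in Z. Z1 = {m0, m3, m4, m5}; fixed.
Sat(E[a U EG b]) = {m0, m3, m4, m5}
|Sat(E[a U EG b])| = |{m0, m3, m4, m5}| = 4.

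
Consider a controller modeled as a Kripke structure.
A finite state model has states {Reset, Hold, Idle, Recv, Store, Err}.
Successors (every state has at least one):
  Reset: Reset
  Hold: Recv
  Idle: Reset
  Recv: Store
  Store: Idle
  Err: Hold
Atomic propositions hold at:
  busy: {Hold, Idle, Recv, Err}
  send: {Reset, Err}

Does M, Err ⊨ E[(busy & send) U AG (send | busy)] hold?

No

Sat(busy & send) = {Err}
Sat(send | busy) = {Reset, Hold, Idle, Recv, Err}
AG (send | busy): greatest fixpoint, start Z0 = {Reset, Hold, Idle, Recv, Err}, keep only states in Sat with every successor in Z. Z1 = {Reset, Hold, Idle, Err}; Z2 = {Reset, Idle, Err}; Z3 = {Reset, Idle}; fixed.
Sat(AG (send | busy)) = {Reset, Idle}
E[(busy & send) U AG (send | busy)]: least fixpoint, start Z0 = Sat(AG (send | busy)) = {Reset, Idle}, add states in Sat(busy & send) with some successor in Z. Already a fixed point.
Sat(E[(busy & send) U AG (send | busy)]) = {Reset, Idle}
Err ∉ Sat(E[(busy & send) U AG (send | busy)]) = {Reset, Idle}, so the formula does not hold at Err.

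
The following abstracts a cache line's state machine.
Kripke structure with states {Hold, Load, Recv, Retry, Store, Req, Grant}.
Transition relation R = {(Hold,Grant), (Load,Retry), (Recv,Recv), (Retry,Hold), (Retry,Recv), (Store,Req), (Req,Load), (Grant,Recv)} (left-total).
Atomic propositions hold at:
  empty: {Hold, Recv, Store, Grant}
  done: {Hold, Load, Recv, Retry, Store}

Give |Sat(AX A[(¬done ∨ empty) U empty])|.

4

Sat(¬done) = {Req, Grant}
Sat(¬done ∨ empty) = {Hold, Recv, Store, Req, Grant}
A[(¬done ∨ empty) U empty]: least fixpoint, start Z0 = Sat(empty) = {Hold, Recv, Store, Grant}, add states in Sat(¬done ∨ empty) with every successor in Z. Already a fixed point.
Sat(A[(¬done ∨ empty) U empty]) = {Hold, Recv, Store, Grant}
Sat(AX A[(¬done ∨ empty) U empty]) = {s : every successor in {Hold, Recv, Store, Grant}} = {Hold, Recv, Retry, Grant}
|Sat(AX A[(¬done ∨ empty) U empty])| = |{Hold, Recv, Retry, Grant}| = 4.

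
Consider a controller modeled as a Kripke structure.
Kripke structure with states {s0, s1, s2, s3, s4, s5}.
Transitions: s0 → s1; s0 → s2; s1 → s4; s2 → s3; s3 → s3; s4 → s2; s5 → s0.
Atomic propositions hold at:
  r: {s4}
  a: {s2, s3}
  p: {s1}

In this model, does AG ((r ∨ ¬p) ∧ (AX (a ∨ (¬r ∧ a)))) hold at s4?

Sat(¬p) = {s0, s2, s3, s4, s5}
Sat(r ∨ ¬p) = {s0, s2, s3, s4, s5}
Sat(¬r) = {s0, s1, s2, s3, s5}
Sat(¬r ∧ a) = {s2, s3}
Sat(a ∨ (¬r ∧ a)) = {s2, s3}
Sat(AX (a ∨ (¬r ∧ a))) = {s : every successor in {s2, s3}} = {s2, s3, s4}
Sat((r ∨ ¬p) ∧ (AX (a ∨ (¬r ∧ a)))) = {s2, s3, s4}
AG ((r ∨ ¬p) ∧ (AX (a ∨ (¬r ∧ a)))): greatest fixpoint, start Z0 = {s2, s3, s4}, keep only states in Sat with every successor in Z. Already a fixed point.
Sat(AG ((r ∨ ¬p) ∧ (AX (a ∨ (¬r ∧ a))))) = {s2, s3, s4}
s4 ∈ Sat(AG ((r ∨ ¬p) ∧ (AX (a ∨ (¬r ∧ a))))) = {s2, s3, s4}, so the formula holds at s4.

Yes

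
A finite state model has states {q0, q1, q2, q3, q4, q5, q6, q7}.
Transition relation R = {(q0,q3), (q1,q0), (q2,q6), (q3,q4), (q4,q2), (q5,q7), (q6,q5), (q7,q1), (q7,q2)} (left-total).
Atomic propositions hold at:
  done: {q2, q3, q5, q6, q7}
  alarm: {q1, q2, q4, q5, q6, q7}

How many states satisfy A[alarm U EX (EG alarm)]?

6

EG alarm: greatest fixpoint, start Z0 = {q1, q2, q4, q5, q6, q7}, keep only states in Sat with some successor in Z. Z1 = {q2, q4, q5, q6, q7}; fixed.
Sat(EG alarm) = {q2, q4, q5, q6, q7}
Sat(EX (EG alarm)) = {s : some successor in {q2, q4, q5, q6, q7}} = {q2, q3, q4, q5, q6, q7}
A[alarm U EX (EG alarm)]: least fixpoint, start Z0 = Sat(EX (EG alarm)) = {q2, q3, q4, q5, q6, q7}, add states in Sat(alarm) with every successor in Z. Already a fixed point.
Sat(A[alarm U EX (EG alarm)]) = {q2, q3, q4, q5, q6, q7}
|Sat(A[alarm U EX (EG alarm)])| = |{q2, q3, q4, q5, q6, q7}| = 6.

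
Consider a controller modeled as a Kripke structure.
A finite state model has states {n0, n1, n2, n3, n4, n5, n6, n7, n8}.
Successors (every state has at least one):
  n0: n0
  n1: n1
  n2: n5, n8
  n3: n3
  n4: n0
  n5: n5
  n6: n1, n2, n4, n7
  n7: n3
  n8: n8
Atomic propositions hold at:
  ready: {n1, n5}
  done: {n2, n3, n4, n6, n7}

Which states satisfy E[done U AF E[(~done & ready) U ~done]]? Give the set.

Sat(~done) = {n0, n1, n5, n8}
Sat(~done & ready) = {n1, n5}
E[(~done & ready) U ~done]: least fixpoint, start Z0 = Sat(~done) = {n0, n1, n5, n8}, add states in Sat(~done & ready) with some successor in Z. Already a fixed point.
Sat(E[(~done & ready) U ~done]) = {n0, n1, n5, n8}
AF E[(~done & ready) U ~done]: least fixpoint, start Z0 = {n0, n1, n5, n8}, add states with every successor in Z. Z1 = {n0, n1, n2, n4, n5, n8}; fixed.
Sat(AF E[(~done & ready) U ~done]) = {n0, n1, n2, n4, n5, n8}
E[done U AF E[(~done & ready) U ~done]]: least fixpoint, start Z0 = Sat(AF E[(~done & ready) U ~done]) = {n0, n1, n2, n4, n5, n8}, add states in Sat(done) with some successor in Z. Z1 = {n0, n1, n2, n4, n5, n6, n8}; fixed.
Sat(E[done U AF E[(~done & ready) U ~done]]) = {n0, n1, n2, n4, n5, n6, n8}

{n0, n1, n2, n4, n5, n6, n8}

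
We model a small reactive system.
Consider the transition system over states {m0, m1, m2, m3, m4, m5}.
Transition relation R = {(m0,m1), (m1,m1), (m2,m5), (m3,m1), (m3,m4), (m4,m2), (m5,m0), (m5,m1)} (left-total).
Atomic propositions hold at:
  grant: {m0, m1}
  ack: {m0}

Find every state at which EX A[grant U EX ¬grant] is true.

{m3, m4}

Sat(¬grant) = {m2, m3, m4, m5}
Sat(EX ¬grant) = {s : some successor in {m2, m3, m4, m5}} = {m2, m3, m4}
A[grant U EX ¬grant]: least fixpoint, start Z0 = Sat(EX ¬grant) = {m2, m3, m4}, add states in Sat(grant) with every successor in Z. Already a fixed point.
Sat(A[grant U EX ¬grant]) = {m2, m3, m4}
Sat(EX A[grant U EX ¬grant]) = {s : some successor in {m2, m3, m4}} = {m3, m4}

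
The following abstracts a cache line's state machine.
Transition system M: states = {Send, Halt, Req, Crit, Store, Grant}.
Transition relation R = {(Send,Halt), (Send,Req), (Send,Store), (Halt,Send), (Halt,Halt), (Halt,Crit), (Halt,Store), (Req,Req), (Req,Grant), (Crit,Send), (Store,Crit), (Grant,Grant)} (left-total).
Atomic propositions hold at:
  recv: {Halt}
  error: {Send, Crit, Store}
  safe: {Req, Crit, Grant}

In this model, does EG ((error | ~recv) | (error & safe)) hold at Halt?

No

Sat(~recv) = {Send, Req, Crit, Store, Grant}
Sat(error | ~recv) = {Send, Req, Crit, Store, Grant}
Sat(error & safe) = {Crit}
Sat((error | ~recv) | (error & safe)) = {Send, Req, Crit, Store, Grant}
EG ((error | ~recv) | (error & safe)): greatest fixpoint, start Z0 = {Send, Req, Crit, Store, Grant}, keep only states in Sat with some successor in Z. Already a fixed point.
Sat(EG ((error | ~recv) | (error & safe))) = {Send, Req, Crit, Store, Grant}
Halt ∉ Sat(EG ((error | ~recv) | (error & safe))) = {Send, Req, Crit, Store, Grant}, so the formula does not hold at Halt.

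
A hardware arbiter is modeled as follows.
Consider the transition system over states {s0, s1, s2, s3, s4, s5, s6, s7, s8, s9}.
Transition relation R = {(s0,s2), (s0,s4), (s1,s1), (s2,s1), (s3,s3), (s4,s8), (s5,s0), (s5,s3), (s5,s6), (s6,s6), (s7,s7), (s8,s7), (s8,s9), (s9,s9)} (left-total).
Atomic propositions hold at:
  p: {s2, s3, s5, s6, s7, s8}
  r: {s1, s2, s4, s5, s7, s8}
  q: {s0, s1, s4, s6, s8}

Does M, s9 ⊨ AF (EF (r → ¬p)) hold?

Yes

Sat(¬p) = {s0, s1, s4, s9}
Sat(r → ¬p) = {s0, s1, s3, s4, s6, s9}
EF (r → ¬p): least fixpoint, start Z0 = {s0, s1, s3, s4, s6, s9}, add states with some successor in Z. Z1 = {s0, s1, s2, s3, s4, s5, s6, s8, s9}; fixed.
Sat(EF (r → ¬p)) = {s0, s1, s2, s3, s4, s5, s6, s8, s9}
AF (EF (r → ¬p)): least fixpoint, start Z0 = {s0, s1, s2, s3, s4, s5, s6, s8, s9}, add states with every successor in Z. Already a fixed point.
Sat(AF (EF (r → ¬p))) = {s0, s1, s2, s3, s4, s5, s6, s8, s9}
s9 ∈ Sat(AF (EF (r → ¬p))) = {s0, s1, s2, s3, s4, s5, s6, s8, s9}, so the formula holds at s9.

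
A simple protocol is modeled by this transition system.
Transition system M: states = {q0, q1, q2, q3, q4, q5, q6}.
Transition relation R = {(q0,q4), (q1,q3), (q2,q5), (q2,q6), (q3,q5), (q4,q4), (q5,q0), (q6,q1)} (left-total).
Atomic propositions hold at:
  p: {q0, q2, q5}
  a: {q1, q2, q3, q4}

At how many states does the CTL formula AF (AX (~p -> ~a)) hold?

Sat(~p) = {q1, q3, q4, q6}
Sat(~a) = {q0, q5, q6}
Sat(~p -> ~a) = {q0, q2, q5, q6}
Sat(AX (~p -> ~a)) = {s : every successor in {q0, q2, q5, q6}} = {q2, q3, q5}
AF (AX (~p -> ~a)): least fixpoint, start Z0 = {q2, q3, q5}, add states with every successor in Z. Z1 = {q1, q2, q3, q5}; Z2 = {q1, q2, q3, q5, q6}; fixed.
Sat(AF (AX (~p -> ~a))) = {q1, q2, q3, q5, q6}
|Sat(AF (AX (~p -> ~a)))| = |{q1, q2, q3, q5, q6}| = 5.

5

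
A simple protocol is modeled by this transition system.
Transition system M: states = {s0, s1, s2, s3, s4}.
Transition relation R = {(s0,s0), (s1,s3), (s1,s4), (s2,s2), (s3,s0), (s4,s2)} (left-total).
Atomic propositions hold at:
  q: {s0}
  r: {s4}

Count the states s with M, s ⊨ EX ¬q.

3

Sat(¬q) = {s1, s2, s3, s4}
Sat(EX ¬q) = {s : some successor in {s1, s2, s3, s4}} = {s1, s2, s4}
|Sat(EX ¬q)| = |{s1, s2, s4}| = 3.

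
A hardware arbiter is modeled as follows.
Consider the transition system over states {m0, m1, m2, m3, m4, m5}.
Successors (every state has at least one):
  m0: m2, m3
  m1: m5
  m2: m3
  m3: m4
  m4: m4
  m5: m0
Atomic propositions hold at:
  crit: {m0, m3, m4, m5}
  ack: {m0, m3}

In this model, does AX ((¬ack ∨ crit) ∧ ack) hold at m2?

Yes

Sat(¬ack) = {m1, m2, m4, m5}
Sat(¬ack ∨ crit) = {m0, m1, m2, m3, m4, m5}
Sat((¬ack ∨ crit) ∧ ack) = {m0, m3}
Sat(AX ((¬ack ∨ crit) ∧ ack)) = {s : every successor in {m0, m3}} = {m2, m5}
m2 ∈ Sat(AX ((¬ack ∨ crit) ∧ ack)) = {m2, m5}, so the formula holds at m2.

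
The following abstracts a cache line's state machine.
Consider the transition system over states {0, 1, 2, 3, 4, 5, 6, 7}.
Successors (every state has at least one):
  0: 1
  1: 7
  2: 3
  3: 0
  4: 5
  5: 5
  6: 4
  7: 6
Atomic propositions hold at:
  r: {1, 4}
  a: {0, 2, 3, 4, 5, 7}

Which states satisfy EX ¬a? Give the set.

Sat(¬a) = {1, 6}
Sat(EX ¬a) = {s : some successor in {1, 6}} = {0, 7}

{0, 7}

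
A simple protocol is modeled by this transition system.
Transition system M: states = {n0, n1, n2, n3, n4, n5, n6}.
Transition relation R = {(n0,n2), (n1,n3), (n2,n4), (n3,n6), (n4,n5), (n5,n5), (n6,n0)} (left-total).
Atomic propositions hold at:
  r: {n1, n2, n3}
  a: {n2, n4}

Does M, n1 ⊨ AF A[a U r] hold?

Yes

A[a U r]: least fixpoint, start Z0 = Sat(r) = {n1, n2, n3}, add states in Sat(a) with every successor in Z. Already a fixed point.
Sat(A[a U r]) = {n1, n2, n3}
AF A[a U r]: least fixpoint, start Z0 = {n1, n2, n3}, add states with every successor in Z. Z1 = {n0, n1, n2, n3}; Z2 = {n0, n1, n2, n3, n6}; fixed.
Sat(AF A[a U r]) = {n0, n1, n2, n3, n6}
n1 ∈ Sat(AF A[a U r]) = {n0, n1, n2, n3, n6}, so the formula holds at n1.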